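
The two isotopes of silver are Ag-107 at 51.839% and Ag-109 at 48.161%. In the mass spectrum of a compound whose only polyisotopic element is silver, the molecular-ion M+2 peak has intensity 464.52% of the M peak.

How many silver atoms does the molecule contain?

5

The M+2/M ratio from n Ag atoms is n · q/p = n · 0.48161/0.51839.
n = 4.6452 × 0.51839/0.48161 = 5.00 ≈ 5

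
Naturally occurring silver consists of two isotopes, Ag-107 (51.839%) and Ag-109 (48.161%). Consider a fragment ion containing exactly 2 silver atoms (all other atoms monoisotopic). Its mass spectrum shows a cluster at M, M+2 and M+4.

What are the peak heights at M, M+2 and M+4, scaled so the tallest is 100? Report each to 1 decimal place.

Each Ag atom is independently Ag-107 (p = 0.51839) or Ag-109 (q = 0.48161); the cluster is the binomial expansion (p + q)^2.
P(M) = 0.51839^2 = 0.268728
P(M+2) = 2 × 0.51839^1 × 0.48161^1 = 0.499324
P(M+4) = 0.48161^2 = 0.231948
The M+2 peak is largest (0.499324); scaling to 100 gives 53.8 : 100.0 : 46.5.

53.8 : 100.0 : 46.5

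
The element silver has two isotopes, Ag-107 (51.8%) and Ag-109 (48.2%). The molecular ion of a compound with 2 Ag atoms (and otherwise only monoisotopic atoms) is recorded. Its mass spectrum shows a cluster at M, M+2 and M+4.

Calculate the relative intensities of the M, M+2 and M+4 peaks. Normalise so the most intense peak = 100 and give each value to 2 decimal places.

Each Ag atom is independently Ag-107 (p = 0.518) or Ag-109 (q = 0.482); the cluster is the binomial expansion (p + q)^2.
P(M) = 0.518^2 = 0.268324
P(M+2) = 2 × 0.518^1 × 0.482^1 = 0.499352
P(M+4) = 0.482^2 = 0.232324
The M+2 peak is largest (0.499352); scaling to 100 gives 53.73 : 100.00 : 46.53.

53.73 : 100.00 : 46.53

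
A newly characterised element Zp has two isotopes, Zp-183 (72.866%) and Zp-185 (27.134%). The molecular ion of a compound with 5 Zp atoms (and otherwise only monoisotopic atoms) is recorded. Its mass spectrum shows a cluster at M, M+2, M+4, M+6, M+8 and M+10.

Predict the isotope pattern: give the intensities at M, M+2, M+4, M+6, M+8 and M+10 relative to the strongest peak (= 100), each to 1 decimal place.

Each Zp atom is independently Zp-183 (p = 0.72866) or Zp-185 (q = 0.27134); the cluster is the binomial expansion (p + q)^5.
P(M) = 0.72866^5 = 0.205411
P(M+2) = 5 × 0.72866^4 × 0.27134^1 = 0.382458
P(M+4) = 10 × 0.72866^3 × 0.27134^2 = 0.284841
P(M+6) = 10 × 0.72866^2 × 0.27134^3 = 0.106070
P(M+8) = 5 × 0.72866^1 × 0.27134^4 = 0.019749
P(M+10) = 0.27134^5 = 0.001471
The M+2 peak is largest (0.382458); scaling to 100 gives 53.7 : 100.0 : 74.5 : 27.7 : 5.2 : 0.4.

53.7 : 100.0 : 74.5 : 27.7 : 5.2 : 0.4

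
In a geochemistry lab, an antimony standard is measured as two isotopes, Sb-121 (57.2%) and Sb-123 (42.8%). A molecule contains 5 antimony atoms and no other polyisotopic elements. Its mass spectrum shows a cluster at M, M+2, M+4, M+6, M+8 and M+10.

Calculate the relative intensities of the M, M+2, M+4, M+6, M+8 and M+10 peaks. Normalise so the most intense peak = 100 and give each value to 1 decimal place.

17.9 : 66.8 : 100.0 : 74.8 : 28.0 : 4.2

The 5 Sb atoms are independent, so intensities follow the terms of (0.572 + 0.428)^5.
P(M) = 0.572^5 = 0.061232
P(M+2) = 5 × 0.572^4 × 0.428^1 = 0.229086
P(M+4) = 10 × 0.572^3 × 0.428^2 = 0.342827
P(M+6) = 10 × 0.572^2 × 0.428^3 = 0.256521
P(M+8) = 5 × 0.572^1 × 0.428^4 = 0.095971
P(M+10) = 0.428^5 = 0.014362
The M+4 peak is largest (0.342827); scaling to 100 gives 17.9 : 66.8 : 100.0 : 74.8 : 28.0 : 4.2.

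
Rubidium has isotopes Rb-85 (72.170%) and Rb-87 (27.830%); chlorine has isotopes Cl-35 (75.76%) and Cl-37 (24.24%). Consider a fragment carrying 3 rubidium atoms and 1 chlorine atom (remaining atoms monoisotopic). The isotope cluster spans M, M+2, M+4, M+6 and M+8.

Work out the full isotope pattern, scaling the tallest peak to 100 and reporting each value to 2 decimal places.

Rubidium pattern (n=3): 0.37589809 : 0.43485841 : 0.16768892 : 0.02155458
Chlorine pattern (n=1): 0.7576 : 0.2424
Convolve the two distributions (both contribute in 2-u steps):
  M: 0.37589809×0.7576 = 0.284780
  M+2: 0.37589809×0.2424 + 0.43485841×0.7576 = 0.420566
  M+4: 0.43485841×0.2424 + 0.16768892×0.7576 = 0.232451
  M+6: 0.16768892×0.2424 + 0.02155458×0.7576 = 0.056978
  M+8: 0.02155458×0.2424 = 0.005225
Scale to base peak (0.420566) = 100: 67.71 : 100.00 : 55.27 : 13.55 : 1.24

67.71 : 100.00 : 55.27 : 13.55 : 1.24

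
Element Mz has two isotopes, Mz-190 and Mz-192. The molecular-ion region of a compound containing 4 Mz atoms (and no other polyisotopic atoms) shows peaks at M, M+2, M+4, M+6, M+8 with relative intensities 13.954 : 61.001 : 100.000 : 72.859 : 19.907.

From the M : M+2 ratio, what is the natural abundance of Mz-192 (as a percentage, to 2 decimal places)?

Let p = fractional abundance of Mz-190. I(M+2)/I(M) = [C(4,1)·p^3·(1−p)] / p^4 = 4·(1−p)/p = 61.001/13.954 = 4.3716
(1−p)/p = 4.3716/4 = 1.0929  ⇒  p = 1/(1 + 1.0929) = 0.4778
Mz-190: 47.78%, Mz-192: 52.22%.

52.22%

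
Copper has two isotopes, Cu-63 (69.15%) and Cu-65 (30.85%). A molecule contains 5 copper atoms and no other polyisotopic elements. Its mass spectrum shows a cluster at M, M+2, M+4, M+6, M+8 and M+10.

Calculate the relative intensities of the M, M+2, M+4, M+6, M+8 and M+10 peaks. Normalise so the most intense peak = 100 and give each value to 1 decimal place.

44.8 : 100.0 : 89.2 : 39.8 : 8.9 : 0.8

Each Cu atom is independently Cu-63 (p = 0.6915) or Cu-65 (q = 0.3085); the cluster is the binomial expansion (p + q)^5.
P(M) = 0.6915^5 = 0.158111
P(M+2) = 5 × 0.6915^4 × 0.3085^1 = 0.352691
P(M+4) = 10 × 0.6915^3 × 0.3085^2 = 0.314693
P(M+6) = 10 × 0.6915^2 × 0.3085^3 = 0.140394
P(M+8) = 5 × 0.6915^1 × 0.3085^4 = 0.031317
P(M+10) = 0.3085^5 = 0.002794
The M+2 peak is largest (0.352691); scaling to 100 gives 44.8 : 100.0 : 89.2 : 39.8 : 8.9 : 0.8.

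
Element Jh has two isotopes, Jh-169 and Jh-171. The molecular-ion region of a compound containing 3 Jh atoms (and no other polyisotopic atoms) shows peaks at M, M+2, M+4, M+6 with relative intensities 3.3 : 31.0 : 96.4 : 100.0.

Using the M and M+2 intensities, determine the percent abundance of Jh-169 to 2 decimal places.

Let p = fractional abundance of Jh-169. I(M+2)/I(M) = [C(3,1)·p^2·(1−p)] / p^3 = 3·(1−p)/p = 31.0/3.3 = 9.3939
(1−p)/p = 9.3939/3 = 3.1313  ⇒  p = 1/(1 + 3.1313) = 0.2421
Jh-169: 24.21%, Jh-171: 75.79%.

24.21%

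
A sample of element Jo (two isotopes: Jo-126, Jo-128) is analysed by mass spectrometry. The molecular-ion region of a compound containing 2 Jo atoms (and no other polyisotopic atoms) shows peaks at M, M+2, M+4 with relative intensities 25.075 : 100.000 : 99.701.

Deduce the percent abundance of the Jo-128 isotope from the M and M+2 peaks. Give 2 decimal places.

66.60%

Write p for the Jo-126 fraction. I(M+2)/I(M) = [C(2,1)·p^1·(1−p)] / p^2 = 2·(1−p)/p = 100.000/25.075 = 3.9880
(1−p)/p = 3.9880/2 = 1.9940  ⇒  p = 1/(1 + 1.9940) = 0.3340
Jo-126: 33.40%, Jo-128: 66.60%.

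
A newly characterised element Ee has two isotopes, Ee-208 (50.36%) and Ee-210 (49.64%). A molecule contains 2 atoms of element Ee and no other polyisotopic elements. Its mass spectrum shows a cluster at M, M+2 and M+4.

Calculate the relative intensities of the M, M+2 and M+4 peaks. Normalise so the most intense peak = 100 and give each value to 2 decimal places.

50.73 : 100.00 : 49.29

Each Ee atom is independently Ee-208 (p = 0.5036) or Ee-210 (q = 0.4964); the cluster is the binomial expansion (p + q)^2.
P(M) = 0.5036^2 = 0.253613
P(M+2) = 2 × 0.5036^1 × 0.4964^1 = 0.499974
P(M+4) = 0.4964^2 = 0.246413
The M+2 peak is largest (0.499974); scaling to 100 gives 50.73 : 100.00 : 49.29.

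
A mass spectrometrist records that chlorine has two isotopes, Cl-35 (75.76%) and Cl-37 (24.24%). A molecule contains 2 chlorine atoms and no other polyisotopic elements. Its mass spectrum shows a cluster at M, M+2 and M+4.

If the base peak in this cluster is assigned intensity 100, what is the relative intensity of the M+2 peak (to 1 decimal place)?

(0.7576 + 0.2424)^2 gives M 0.5740, M+2 0.3673, M+4 0.0588; the largest is M.
P(M) = C(2,0) × 0.7576^2 × 0.2424^0 = 1 × 0.57395776 × 1.0000 = 0.573958 (base)
P(M+2) = C(2,1) × 0.7576^1 × 0.2424^1 = 2 × 0.7576 × 0.2424 = 0.367284
Relative intensity = 0.367284 / 0.573958 × 100 = 64.0

64.0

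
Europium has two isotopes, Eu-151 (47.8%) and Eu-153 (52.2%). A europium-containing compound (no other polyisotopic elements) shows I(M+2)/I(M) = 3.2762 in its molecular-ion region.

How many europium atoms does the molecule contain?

With n Eu atoms, P(M+2)/P(M) = C(n,1)·p^(n−1)q / p^n = n·q/p = n · 0.522/0.478.
n = 3.2762 × 0.478/0.522 = 3.00 ≈ 3

3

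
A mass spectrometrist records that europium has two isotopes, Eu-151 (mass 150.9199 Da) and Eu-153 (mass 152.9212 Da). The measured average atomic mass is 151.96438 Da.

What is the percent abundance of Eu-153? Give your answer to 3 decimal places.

Writing the weighted mean with unknown fraction x of Eu-151:
150.9199·x + 152.9212·(1 − x) = 151.96438
(150.9199 − 152.9212)·x = 151.96438 − 152.9212
x = -0.95682 / -2.0013 = 0.47810 → 47.810% Eu-151, 52.190% Eu-153.

52.190%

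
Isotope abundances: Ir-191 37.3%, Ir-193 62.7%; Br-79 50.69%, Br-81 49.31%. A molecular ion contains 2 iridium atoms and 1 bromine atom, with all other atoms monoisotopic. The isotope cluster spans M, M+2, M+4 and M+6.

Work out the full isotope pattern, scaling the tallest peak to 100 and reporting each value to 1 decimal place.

Iridium pattern (n=2): 0.139129 : 0.467742 : 0.393129
Bromine pattern (n=1): 0.5069 : 0.4931
Convolve the two distributions (both contribute in 2-u steps):
  M: 0.139129×0.5069 = 0.070524
  M+2: 0.139129×0.4931 + 0.467742×0.5069 = 0.305703
  M+4: 0.467742×0.4931 + 0.393129×0.5069 = 0.429921
  M+6: 0.393129×0.4931 = 0.193852
Scale to base peak (0.429921) = 100: 16.4 : 71.1 : 100.0 : 45.1

16.4 : 71.1 : 100.0 : 45.1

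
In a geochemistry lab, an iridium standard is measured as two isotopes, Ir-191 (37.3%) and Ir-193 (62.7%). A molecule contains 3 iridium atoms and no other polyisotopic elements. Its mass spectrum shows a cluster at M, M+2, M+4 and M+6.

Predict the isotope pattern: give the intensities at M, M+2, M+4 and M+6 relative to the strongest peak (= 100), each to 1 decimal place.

11.8 : 59.5 : 100.0 : 56.0

Expanding (0.373 + 0.627)^3:
P(M) = 0.373^3 = 0.051895
P(M+2) = 3 × 0.373^2 × 0.627^1 = 0.261702
P(M+4) = 3 × 0.373^1 × 0.627^2 = 0.439911
P(M+6) = 0.627^3 = 0.246492
The M+4 peak is largest (0.439911); scaling to 100 gives 11.8 : 59.5 : 100.0 : 56.0.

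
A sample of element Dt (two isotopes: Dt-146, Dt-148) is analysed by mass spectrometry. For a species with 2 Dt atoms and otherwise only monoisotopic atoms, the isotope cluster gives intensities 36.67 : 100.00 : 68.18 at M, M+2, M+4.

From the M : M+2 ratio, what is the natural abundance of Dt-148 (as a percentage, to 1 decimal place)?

57.7%

Write p for the Dt-146 fraction. I(M+2)/I(M) = [C(2,1)·p^1·(1−p)] / p^2 = 2·(1−p)/p = 100.00/36.67 = 2.7270
(1−p)/p = 2.7270/2 = 1.3635  ⇒  p = 1/(1 + 1.3635) = 0.4231
Dt-146: 42.3%, Dt-148: 57.7%.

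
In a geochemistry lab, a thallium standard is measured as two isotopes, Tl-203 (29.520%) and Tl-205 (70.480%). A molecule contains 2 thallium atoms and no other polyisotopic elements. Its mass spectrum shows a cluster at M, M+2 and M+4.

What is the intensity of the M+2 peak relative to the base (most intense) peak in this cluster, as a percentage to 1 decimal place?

83.8%

Binomial terms of (0.29520 + 0.70480)^2: M 0.0871, M+2 0.4161, M+4 0.4967 → M+4 is the base peak.
P(M+4) = C(2,2) × 0.29520^0 × 0.70480^2 = 1 × 1.0000 × 0.49674304 = 0.496743 (base)
P(M+2) = C(2,1) × 0.29520^1 × 0.70480^1 = 2 × 0.2952 × 0.7048 = 0.416114
Relative intensity = 0.416114 / 0.496743 × 100 = 83.8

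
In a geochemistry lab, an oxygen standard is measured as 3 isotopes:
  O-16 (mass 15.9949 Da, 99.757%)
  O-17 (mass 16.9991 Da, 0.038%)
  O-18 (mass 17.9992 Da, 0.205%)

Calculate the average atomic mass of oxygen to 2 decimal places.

The abundance-weighted mean is 0.99757 × 15.9949 + 0.00038 × 16.9991 + 0.00205 × 17.9992
= 15.95603 + 0.00646 + 0.03690 = 15.99939 Da

16.00 Da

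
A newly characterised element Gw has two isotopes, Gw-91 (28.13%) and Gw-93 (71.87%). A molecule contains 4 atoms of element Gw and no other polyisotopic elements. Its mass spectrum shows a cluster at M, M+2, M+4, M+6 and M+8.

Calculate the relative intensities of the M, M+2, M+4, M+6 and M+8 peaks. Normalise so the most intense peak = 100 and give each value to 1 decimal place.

1.5 : 15.3 : 58.7 : 100.0 : 63.9

Expanding (0.2813 + 0.7187)^4:
P(M) = 0.2813^4 = 0.006262
P(M+2) = 4 × 0.2813^3 × 0.7187^1 = 0.063991
P(M+4) = 6 × 0.2813^2 × 0.7187^2 = 0.245237
P(M+6) = 4 × 0.2813^1 × 0.7187^3 = 0.417708
P(M+8) = 0.7187^4 = 0.266803
The M+6 peak is largest (0.417708); scaling to 100 gives 1.5 : 15.3 : 58.7 : 100.0 : 63.9.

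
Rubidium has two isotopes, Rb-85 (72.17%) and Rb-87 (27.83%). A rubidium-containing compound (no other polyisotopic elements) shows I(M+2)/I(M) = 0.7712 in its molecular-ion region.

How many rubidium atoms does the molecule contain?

For n independent Rb atoms, I(M+2)/I(M) = n · (abundance Rb-87) / (abundance Rb-85) = n · 0.2783/0.7217.
n = 0.7712 × 0.7217/0.2783 = 2.00 ≈ 2

2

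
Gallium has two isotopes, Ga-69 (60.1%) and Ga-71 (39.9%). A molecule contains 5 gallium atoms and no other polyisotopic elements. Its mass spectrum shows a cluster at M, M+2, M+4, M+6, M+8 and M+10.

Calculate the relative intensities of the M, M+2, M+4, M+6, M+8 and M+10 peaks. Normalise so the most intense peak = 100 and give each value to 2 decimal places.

The 5 Ga atoms are independent, so intensities follow the terms of (0.601 + 0.399)^5.
P(M) = 0.601^5 = 0.078410
P(M+2) = 5 × 0.601^4 × 0.399^1 = 0.260280
P(M+4) = 10 × 0.601^3 × 0.399^2 = 0.345596
P(M+6) = 10 × 0.601^2 × 0.399^3 = 0.229439
P(M+8) = 5 × 0.601^1 × 0.399^4 = 0.076162
P(M+10) = 0.399^5 = 0.010113
The M+4 peak is largest (0.345596); scaling to 100 gives 22.69 : 75.31 : 100.00 : 66.39 : 22.04 : 2.93.

22.69 : 75.31 : 100.00 : 66.39 : 22.04 : 2.93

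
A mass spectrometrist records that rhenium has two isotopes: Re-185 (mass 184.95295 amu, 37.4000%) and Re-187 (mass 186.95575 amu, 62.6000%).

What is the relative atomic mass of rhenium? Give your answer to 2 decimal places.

Average mass = Σ (abundance × isotope mass) = 0.374000 × 184.95295 + 0.626000 × 186.95575
= 69.172403 + 117.034300 = 186.206703 amu

186.21 amu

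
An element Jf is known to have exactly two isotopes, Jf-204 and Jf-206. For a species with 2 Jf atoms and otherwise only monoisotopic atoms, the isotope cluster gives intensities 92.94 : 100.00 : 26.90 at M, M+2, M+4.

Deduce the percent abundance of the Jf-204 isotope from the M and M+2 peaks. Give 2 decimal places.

If p is the fraction of Jf that is Jf-204, then I(M+2)/I(M) = [C(2,1)·p^1·(1−p)] / p^2 = 2·(1−p)/p = 100.00/92.94 = 1.0760
(1−p)/p = 1.0760/2 = 0.5380  ⇒  p = 1/(1 + 0.5380) = 0.6502
Jf-204: 65.02%, Jf-206: 34.98%.

65.02%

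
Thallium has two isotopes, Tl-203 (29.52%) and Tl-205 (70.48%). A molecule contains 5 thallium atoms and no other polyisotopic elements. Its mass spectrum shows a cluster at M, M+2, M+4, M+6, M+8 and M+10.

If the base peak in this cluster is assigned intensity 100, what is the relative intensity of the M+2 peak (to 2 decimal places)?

Term probabilities: M 0.0022, M+2 0.0268, M+4 0.1278, M+6 0.3051, M+8 0.3642, M+10 0.1739. Base peak = M+8.
P(M+8) = C(5,4) × 0.2952^1 × 0.7048^4 = 5 × 0.2952 × 0.24675365 = 0.364208 (base)
P(M+2) = C(5,1) × 0.2952^4 × 0.7048^1 = 5 × 0.00759391 × 0.7048 = 0.026761
Relative intensity = 0.026761 / 0.364208 × 100 = 7.35

7.35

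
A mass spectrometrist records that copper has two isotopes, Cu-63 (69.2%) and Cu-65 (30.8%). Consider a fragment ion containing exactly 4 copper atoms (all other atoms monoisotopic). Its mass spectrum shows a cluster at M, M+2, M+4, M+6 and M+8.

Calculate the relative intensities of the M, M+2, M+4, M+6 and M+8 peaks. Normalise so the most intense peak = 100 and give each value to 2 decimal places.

Expanding (0.692 + 0.308)^4:
P(M) = 0.692^4 = 0.229311
P(M+2) = 4 × 0.692^3 × 0.308^1 = 0.408253
P(M+4) = 6 × 0.692^2 × 0.308^2 = 0.272562
P(M+6) = 4 × 0.692^1 × 0.308^3 = 0.080876
P(M+8) = 0.308^4 = 0.008999
The M+2 peak is largest (0.408253); scaling to 100 gives 56.17 : 100.00 : 66.76 : 19.81 : 2.20.

56.17 : 100.00 : 66.76 : 19.81 : 2.20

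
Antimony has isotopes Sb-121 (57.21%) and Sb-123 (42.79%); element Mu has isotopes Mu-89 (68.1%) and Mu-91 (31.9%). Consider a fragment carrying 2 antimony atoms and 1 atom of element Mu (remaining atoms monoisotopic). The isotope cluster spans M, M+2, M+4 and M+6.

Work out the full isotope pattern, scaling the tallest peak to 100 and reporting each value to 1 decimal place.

Antimony pattern (n=2): 0.32729841 : 0.48960318 : 0.18309841
Element Mu pattern (n=1): 0.6810 : 0.3190
Convolve the two distributions (both contribute in 2-u steps):
  M: 0.32729841×0.6810 = 0.222890
  M+2: 0.32729841×0.3190 + 0.48960318×0.6810 = 0.437828
  M+4: 0.48960318×0.3190 + 0.18309841×0.6810 = 0.280873
  M+6: 0.18309841×0.3190 = 0.058408
Scale to base peak (0.437828) = 100: 50.9 : 100.0 : 64.2 : 13.3

50.9 : 100.0 : 64.2 : 13.3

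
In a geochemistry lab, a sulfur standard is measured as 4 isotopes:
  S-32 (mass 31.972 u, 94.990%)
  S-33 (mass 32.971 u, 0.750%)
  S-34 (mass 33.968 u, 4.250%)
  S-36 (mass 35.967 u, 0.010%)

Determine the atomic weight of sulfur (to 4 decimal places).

32.0647 u

Weight each isotope mass by its fractional abundance: 0.94990 × 31.972 + 0.00750 × 32.971 + 0.04250 × 33.968 + 0.00010 × 35.967
= 30.37020 + 0.24728 + 1.44364 + 0.00360 = 32.06472 u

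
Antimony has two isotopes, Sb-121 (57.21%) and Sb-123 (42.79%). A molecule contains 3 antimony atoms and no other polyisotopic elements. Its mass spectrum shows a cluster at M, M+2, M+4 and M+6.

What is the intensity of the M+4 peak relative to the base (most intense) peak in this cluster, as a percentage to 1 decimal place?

Binomial terms of (0.5721 + 0.4279)^3: M 0.1872, M+2 0.4202, M+4 0.3143, M+6 0.0783 → M+2 is the base peak.
P(M+2) = C(3,1) × 0.5721^2 × 0.4279^1 = 3 × 0.32729841 × 0.4279 = 0.420153 (base)
P(M+4) = C(3,2) × 0.5721^1 × 0.4279^2 = 3 × 0.5721 × 0.18309841 = 0.314252
Relative intensity = 0.314252 / 0.420153 × 100 = 74.8

74.8%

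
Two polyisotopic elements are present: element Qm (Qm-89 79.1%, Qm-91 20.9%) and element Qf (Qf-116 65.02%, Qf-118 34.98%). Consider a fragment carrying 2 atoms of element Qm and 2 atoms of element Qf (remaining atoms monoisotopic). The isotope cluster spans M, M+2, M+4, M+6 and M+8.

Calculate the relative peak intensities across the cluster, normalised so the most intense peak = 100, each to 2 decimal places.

Element Qm pattern (n=2): 0.625681 : 0.330638 : 0.043681
Element Qf pattern (n=2): 0.42276004 : 0.45487992 : 0.12236004
Convolve the two distributions (both contribute in 2-u steps):
  M: 0.625681×0.42276004 = 0.264513
  M+2: 0.625681×0.45487992 + 0.330638×0.42276004 = 0.424390
  M+4: 0.625681×0.12236004 + 0.330638×0.45487992 + 0.043681×0.42276004 = 0.245426
  M+6: 0.330638×0.12236004 + 0.043681×0.45487992 = 0.060326
  M+8: 0.043681×0.12236004 = 0.005345
Scale to base peak (0.424390) = 100: 62.33 : 100.00 : 57.83 : 14.21 : 1.26

62.33 : 100.00 : 57.83 : 14.21 : 1.26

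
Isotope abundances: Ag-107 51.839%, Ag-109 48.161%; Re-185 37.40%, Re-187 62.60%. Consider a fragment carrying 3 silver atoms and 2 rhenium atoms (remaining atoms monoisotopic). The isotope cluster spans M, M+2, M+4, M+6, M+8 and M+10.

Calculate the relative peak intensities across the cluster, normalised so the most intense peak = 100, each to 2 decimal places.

Silver pattern (n=3): 0.13930601 : 0.38826655 : 0.36071887 : 0.11170857
Rhenium pattern (n=2): 0.139876 : 0.468248 : 0.391876
Convolve the two distributions (both contribute in 2-u steps):
  M: 0.13930601×0.139876 = 0.019486
  M+2: 0.13930601×0.468248 + 0.38826655×0.139876 = 0.119539
  M+4: 0.13930601×0.391876 + 0.38826655×0.468248 + 0.36071887×0.139876 = 0.286852
  M+6: 0.38826655×0.391876 + 0.36071887×0.468248 + 0.11170857×0.139876 = 0.336684
  M+8: 0.36071887×0.391876 + 0.11170857×0.468248 = 0.193664
  M+10: 0.11170857×0.391876 = 0.043776
Scale to base peak (0.336684) = 100: 5.79 : 35.50 : 85.20 : 100.00 : 57.52 : 13.00

5.79 : 35.50 : 85.20 : 100.00 : 57.52 : 13.00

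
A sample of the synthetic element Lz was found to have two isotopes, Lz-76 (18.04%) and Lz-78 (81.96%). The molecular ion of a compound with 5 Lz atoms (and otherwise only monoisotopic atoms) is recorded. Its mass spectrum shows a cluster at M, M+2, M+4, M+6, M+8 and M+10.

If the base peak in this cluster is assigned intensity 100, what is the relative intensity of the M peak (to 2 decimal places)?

0.05

(0.1804 + 0.8196)^5 gives M 0.0002, M+2 0.0043, M+4 0.0394, M+6 0.1792, M+8 0.4070, M+10 0.3698; the largest is M+8.
P(M+8) = C(5,4) × 0.1804^1 × 0.8196^4 = 5 × 0.1804 × 0.45124022 = 0.407019 (base)
P(M) = C(5,0) × 0.1804^5 × 0.8196^0 = 1 × 0.00019107 × 1.0000 = 0.000191
Relative intensity = 0.000191 / 0.407019 × 100 = 0.05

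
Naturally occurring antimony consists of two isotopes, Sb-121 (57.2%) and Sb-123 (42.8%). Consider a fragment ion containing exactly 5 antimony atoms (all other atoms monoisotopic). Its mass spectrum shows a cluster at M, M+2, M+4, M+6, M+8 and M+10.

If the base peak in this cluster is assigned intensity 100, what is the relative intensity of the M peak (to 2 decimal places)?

(0.572 + 0.428)^5 gives M 0.0612, M+2 0.2291, M+4 0.3428, M+6 0.2565, M+8 0.0960, M+10 0.0144; the largest is M+4.
P(M+4) = C(5,2) × 0.572^3 × 0.428^2 = 10 × 0.18714925 × 0.183184 = 0.342827 (base)
P(M) = C(5,0) × 0.572^5 × 0.428^0 = 1 × 0.06123224 × 1.0000 = 0.061232
Relative intensity = 0.061232 / 0.342827 × 100 = 17.86

17.86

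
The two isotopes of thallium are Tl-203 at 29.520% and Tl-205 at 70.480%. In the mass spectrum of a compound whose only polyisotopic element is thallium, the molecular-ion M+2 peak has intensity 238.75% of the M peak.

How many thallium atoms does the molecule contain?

1

For n independent Tl atoms, I(M+2)/I(M) = n · (abundance Tl-205) / (abundance Tl-203) = n · 0.70480/0.29520.
n = 2.3875 × 0.29520/0.70480 = 1.00 ≈ 1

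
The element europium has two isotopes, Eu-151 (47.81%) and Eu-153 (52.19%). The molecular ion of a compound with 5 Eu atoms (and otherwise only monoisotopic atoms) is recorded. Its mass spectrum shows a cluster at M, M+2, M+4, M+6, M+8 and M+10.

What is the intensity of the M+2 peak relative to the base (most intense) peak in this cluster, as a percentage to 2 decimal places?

41.96%

Term probabilities: M 0.0250, M+2 0.1363, M+4 0.2977, M+6 0.3249, M+8 0.1774, M+10 0.0387. Base peak = M+6.
P(M+6) = C(5,3) × 0.4781^2 × 0.5219^3 = 10 × 0.22857961 × 0.14215492 = 0.324937 (base)
P(M+2) = C(5,1) × 0.4781^4 × 0.5219^1 = 5 × 0.05224864 × 0.5219 = 0.136343
Relative intensity = 0.136343 / 0.324937 × 100 = 41.96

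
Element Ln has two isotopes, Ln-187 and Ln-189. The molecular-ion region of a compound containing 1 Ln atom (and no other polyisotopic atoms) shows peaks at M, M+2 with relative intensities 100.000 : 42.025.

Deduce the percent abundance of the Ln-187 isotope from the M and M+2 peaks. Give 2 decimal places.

Write p for the Ln-187 fraction. I(M+2)/I(M) = [C(1,1)·p^0·(1−p)] / p^1 = 1·(1−p)/p = 42.025/100.000 = 0.4203
(1−p)/p = 0.4203/1 = 0.4203  ⇒  p = 1/(1 + 0.4203) = 0.7041
Ln-187: 70.41%, Ln-189: 29.59%.

70.41%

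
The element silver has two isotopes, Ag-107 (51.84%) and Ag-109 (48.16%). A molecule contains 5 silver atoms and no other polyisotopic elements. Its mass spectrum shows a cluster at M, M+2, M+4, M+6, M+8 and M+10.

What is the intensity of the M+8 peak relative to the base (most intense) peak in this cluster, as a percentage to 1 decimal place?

(0.5184 + 0.4816)^5 gives M 0.0374, M+2 0.1739, M+4 0.3231, M+6 0.3002, M+8 0.1394, M+10 0.0259; the largest is M+4.
P(M+4) = C(5,2) × 0.5184^3 × 0.4816^2 = 10 × 0.13931407 × 0.23193856 = 0.323123 (base)
P(M+8) = C(5,4) × 0.5184^1 × 0.4816^4 = 5 × 0.5184 × 0.0537955 = 0.139438
Relative intensity = 0.139438 / 0.323123 × 100 = 43.2

43.2%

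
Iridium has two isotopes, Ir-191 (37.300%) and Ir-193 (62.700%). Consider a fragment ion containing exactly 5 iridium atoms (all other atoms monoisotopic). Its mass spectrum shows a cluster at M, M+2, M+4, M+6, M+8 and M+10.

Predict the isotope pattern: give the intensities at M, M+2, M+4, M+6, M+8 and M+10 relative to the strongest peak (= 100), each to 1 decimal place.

2.1 : 17.7 : 59.5 : 100.0 : 84.0 : 28.3

The 5 Ir atoms are independent, so intensities follow the terms of (0.37300 + 0.62700)^5.
P(M) = 0.37300^5 = 0.007220
P(M+2) = 5 × 0.37300^4 × 0.62700^1 = 0.060684
P(M+4) = 10 × 0.37300^3 × 0.62700^2 = 0.204015
P(M+6) = 10 × 0.37300^2 × 0.62700^3 = 0.342942
P(M+8) = 5 × 0.37300^1 × 0.62700^4 = 0.288237
P(M+10) = 0.62700^5 = 0.096903
The M+6 peak is largest (0.342942); scaling to 100 gives 2.1 : 17.7 : 59.5 : 100.0 : 84.0 : 28.3.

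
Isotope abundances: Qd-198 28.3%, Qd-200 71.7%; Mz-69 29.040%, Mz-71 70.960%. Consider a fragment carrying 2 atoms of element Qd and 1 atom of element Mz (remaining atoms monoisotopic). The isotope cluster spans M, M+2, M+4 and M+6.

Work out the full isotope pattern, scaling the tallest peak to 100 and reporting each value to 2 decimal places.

Element Qd pattern (n=2): 0.080089 : 0.405822 : 0.514089
Element Mz pattern (n=1): 0.2904 : 0.7096
Convolve the two distributions (both contribute in 2-u steps):
  M: 0.080089×0.2904 = 0.023258
  M+2: 0.080089×0.7096 + 0.405822×0.2904 = 0.174682
  M+4: 0.405822×0.7096 + 0.514089×0.2904 = 0.437263
  M+6: 0.514089×0.7096 = 0.364798
Scale to base peak (0.437263) = 100: 5.32 : 39.95 : 100.00 : 83.43

5.32 : 39.95 : 100.00 : 83.43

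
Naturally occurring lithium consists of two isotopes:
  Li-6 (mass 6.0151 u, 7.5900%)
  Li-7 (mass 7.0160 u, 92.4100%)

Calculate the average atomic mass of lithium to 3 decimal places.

The abundance-weighted mean is 0.075900 × 6.0151 + 0.924100 × 7.0160
= 0.45655 + 6.48349 = 6.94004 u

6.940 u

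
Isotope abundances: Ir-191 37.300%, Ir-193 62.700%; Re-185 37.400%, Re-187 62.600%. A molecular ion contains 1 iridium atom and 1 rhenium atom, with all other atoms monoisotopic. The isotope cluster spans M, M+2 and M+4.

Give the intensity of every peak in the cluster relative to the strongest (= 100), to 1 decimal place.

Iridium pattern (n=1): 0.3730 : 0.6270
Rhenium pattern (n=1): 0.3740 : 0.6260
Convolve the two distributions (both contribute in 2-u steps):
  M: 0.3730×0.3740 = 0.139502
  M+2: 0.3730×0.6260 + 0.6270×0.3740 = 0.467996
  M+4: 0.6270×0.6260 = 0.392502
Scale to base peak (0.467996) = 100: 29.8 : 100.0 : 83.9

29.8 : 100.0 : 83.9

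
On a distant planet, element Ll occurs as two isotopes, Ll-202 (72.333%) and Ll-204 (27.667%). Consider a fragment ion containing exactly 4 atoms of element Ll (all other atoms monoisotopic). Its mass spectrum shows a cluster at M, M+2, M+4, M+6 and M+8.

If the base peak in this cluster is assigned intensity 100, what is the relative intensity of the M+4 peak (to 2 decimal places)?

Term probabilities: M 0.2737, M+2 0.4188, M+4 0.2403, M+6 0.0613, M+8 0.0059. Base peak = M+2.
P(M+2) = C(4,1) × 0.72333^3 × 0.27667^1 = 4 × 0.3784508 × 0.27667 = 0.418824 (base)
P(M+4) = C(4,2) × 0.72333^2 × 0.27667^2 = 6 × 0.52320629 × 0.07654629 = 0.240297
Relative intensity = 0.240297 / 0.418824 × 100 = 57.37

57.37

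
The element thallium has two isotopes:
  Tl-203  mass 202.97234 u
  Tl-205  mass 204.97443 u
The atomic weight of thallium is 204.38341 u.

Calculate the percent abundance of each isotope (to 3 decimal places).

Writing the weighted mean with unknown fraction x of Tl-203:
202.97234·x + 204.97443·(1 − x) = 204.38341
(202.97234 − 204.97443)·x = 204.38341 − 204.97443
x = -0.59102 / -2.00209 = 0.29520 → 29.520% Tl-203, 70.480% Tl-205.

Tl-203: 29.520%, Tl-205: 70.480%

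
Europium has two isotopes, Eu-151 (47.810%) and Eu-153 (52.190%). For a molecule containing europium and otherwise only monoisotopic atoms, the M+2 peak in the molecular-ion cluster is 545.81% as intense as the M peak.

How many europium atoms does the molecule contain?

5

For n independent Eu atoms, I(M+2)/I(M) = n · (abundance Eu-153) / (abundance Eu-151) = n · 0.52190/0.47810.
n = 5.4581 × 0.47810/0.52190 = 5.00 ≈ 5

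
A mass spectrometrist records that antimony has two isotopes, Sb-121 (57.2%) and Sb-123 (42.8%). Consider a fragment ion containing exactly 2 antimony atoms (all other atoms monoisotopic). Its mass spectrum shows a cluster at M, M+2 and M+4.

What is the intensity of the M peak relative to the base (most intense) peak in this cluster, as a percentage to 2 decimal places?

66.82%

Binomial terms of (0.572 + 0.428)^2: M 0.3272, M+2 0.4896, M+4 0.1832 → M+2 is the base peak.
P(M+2) = C(2,1) × 0.572^1 × 0.428^1 = 2 × 0.5720 × 0.4280 = 0.489632 (base)
P(M) = C(2,0) × 0.572^2 × 0.428^0 = 1 × 0.327184 × 1.0000 = 0.327184
Relative intensity = 0.327184 / 0.489632 × 100 = 66.82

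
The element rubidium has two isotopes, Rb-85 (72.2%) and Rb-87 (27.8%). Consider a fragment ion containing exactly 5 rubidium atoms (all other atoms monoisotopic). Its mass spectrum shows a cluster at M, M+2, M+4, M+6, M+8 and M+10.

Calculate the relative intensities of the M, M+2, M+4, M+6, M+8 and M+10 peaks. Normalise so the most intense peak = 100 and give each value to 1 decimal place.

51.9 : 100.0 : 77.0 : 29.7 : 5.7 : 0.4

Expanding (0.722 + 0.278)^5:
P(M) = 0.722^5 = 0.196194
P(M+2) = 5 × 0.722^4 × 0.278^1 = 0.377714
P(M+4) = 10 × 0.722^3 × 0.278^2 = 0.290872
P(M+6) = 10 × 0.722^2 × 0.278^3 = 0.111998
P(M+8) = 5 × 0.722^1 × 0.278^4 = 0.021562
P(M+10) = 0.278^5 = 0.001660
The M+2 peak is largest (0.377714); scaling to 100 gives 51.9 : 100.0 : 77.0 : 29.7 : 5.7 : 0.4.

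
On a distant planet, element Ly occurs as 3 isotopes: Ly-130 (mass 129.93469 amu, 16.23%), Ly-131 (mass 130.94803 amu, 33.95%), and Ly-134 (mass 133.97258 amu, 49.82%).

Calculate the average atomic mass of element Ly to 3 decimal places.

The abundance-weighted mean is 0.1623 × 129.93469 + 0.3395 × 130.94803 + 0.4982 × 133.97258
= 21.088400 + 44.456856 + 66.745139 = 132.290395 amu

132.290 amu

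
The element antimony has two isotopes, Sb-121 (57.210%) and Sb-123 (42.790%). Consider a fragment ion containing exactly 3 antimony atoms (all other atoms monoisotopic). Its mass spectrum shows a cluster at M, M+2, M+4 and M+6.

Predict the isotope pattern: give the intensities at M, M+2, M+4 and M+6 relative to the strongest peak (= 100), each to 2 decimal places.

Each Sb atom is independently Sb-121 (p = 0.57210) or Sb-123 (q = 0.42790); the cluster is the binomial expansion (p + q)^3.
P(M) = 0.57210^3 = 0.187247
P(M+2) = 3 × 0.57210^2 × 0.42790^1 = 0.420153
P(M+4) = 3 × 0.57210^1 × 0.42790^2 = 0.314252
P(M+6) = 0.42790^3 = 0.078348
The M+2 peak is largest (0.420153); scaling to 100 gives 44.57 : 100.00 : 74.79 : 18.65.

44.57 : 100.00 : 74.79 : 18.65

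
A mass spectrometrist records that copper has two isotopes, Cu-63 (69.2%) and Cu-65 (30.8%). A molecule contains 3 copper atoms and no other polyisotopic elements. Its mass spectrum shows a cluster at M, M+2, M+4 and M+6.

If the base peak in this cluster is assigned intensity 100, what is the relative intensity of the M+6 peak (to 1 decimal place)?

6.6

Term probabilities: M 0.3314, M+2 0.4425, M+4 0.1969, M+6 0.0292. Base peak = M+2.
P(M+2) = C(3,1) × 0.692^2 × 0.308^1 = 3 × 0.478864 × 0.3080 = 0.442470 (base)
P(M+6) = C(3,3) × 0.692^0 × 0.308^3 = 1 × 1.0000 × 0.02921811 = 0.029218
Relative intensity = 0.029218 / 0.442470 × 100 = 6.6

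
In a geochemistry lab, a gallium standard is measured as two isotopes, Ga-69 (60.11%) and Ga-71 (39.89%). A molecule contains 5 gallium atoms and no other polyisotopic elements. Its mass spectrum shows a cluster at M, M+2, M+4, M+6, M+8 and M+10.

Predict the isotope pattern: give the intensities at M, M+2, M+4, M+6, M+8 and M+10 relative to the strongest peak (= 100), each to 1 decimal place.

22.7 : 75.3 : 100.0 : 66.4 : 22.0 : 2.9

Expanding (0.6011 + 0.3989)^5:
P(M) = 0.6011^5 = 0.078475
P(M+2) = 5 × 0.6011^4 × 0.3989^1 = 0.260388
P(M+4) = 10 × 0.6011^3 × 0.3989^2 = 0.345596
P(M+6) = 10 × 0.6011^2 × 0.3989^3 = 0.229343
P(M+8) = 5 × 0.6011^1 × 0.3989^4 = 0.076098
P(M+10) = 0.3989^5 = 0.010100
The M+4 peak is largest (0.345596); scaling to 100 gives 22.7 : 75.3 : 100.0 : 66.4 : 22.0 : 2.9.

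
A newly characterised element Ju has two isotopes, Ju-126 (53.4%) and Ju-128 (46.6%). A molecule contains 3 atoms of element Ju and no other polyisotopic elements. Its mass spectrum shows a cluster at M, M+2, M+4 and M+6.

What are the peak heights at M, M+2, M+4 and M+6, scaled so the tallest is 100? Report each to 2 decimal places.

38.20 : 100.00 : 87.27 : 25.38

Each Ju atom is independently Ju-126 (p = 0.534) or Ju-128 (q = 0.466); the cluster is the binomial expansion (p + q)^3.
P(M) = 0.534^3 = 0.152273
P(M+2) = 3 × 0.534^2 × 0.466^1 = 0.398648
P(M+4) = 3 × 0.534^1 × 0.466^2 = 0.347884
P(M+6) = 0.466^3 = 0.101195
The M+2 peak is largest (0.398648); scaling to 100 gives 38.20 : 100.00 : 87.27 : 25.38.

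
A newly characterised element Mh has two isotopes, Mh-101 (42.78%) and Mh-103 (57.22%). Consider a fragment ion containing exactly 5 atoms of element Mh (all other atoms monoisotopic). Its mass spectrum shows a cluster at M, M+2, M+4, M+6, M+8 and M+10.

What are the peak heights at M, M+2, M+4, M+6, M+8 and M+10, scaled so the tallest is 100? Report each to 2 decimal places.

Each Mh atom is independently Mh-101 (p = 0.4278) or Mh-103 (q = 0.5722); the cluster is the binomial expansion (p + q)^5.
P(M) = 0.4278^5 = 0.014329
P(M+2) = 5 × 0.4278^4 × 0.5722^1 = 0.095825
P(M+4) = 10 × 0.4278^3 × 0.5722^2 = 0.256341
P(M+6) = 10 × 0.4278^2 × 0.5722^3 = 0.342867
P(M+8) = 5 × 0.4278^1 × 0.5722^4 = 0.229299
P(M+10) = 0.5722^5 = 0.061339
The M+6 peak is largest (0.342867); scaling to 100 gives 4.18 : 27.95 : 74.76 : 100.00 : 66.88 : 17.89.

4.18 : 27.95 : 74.76 : 100.00 : 66.88 : 17.89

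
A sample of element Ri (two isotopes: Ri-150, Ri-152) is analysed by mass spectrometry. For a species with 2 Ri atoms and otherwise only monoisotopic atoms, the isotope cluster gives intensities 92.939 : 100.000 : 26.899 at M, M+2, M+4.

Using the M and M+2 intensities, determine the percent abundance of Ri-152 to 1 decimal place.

If p is the fraction of Ri that is Ri-150, then I(M+2)/I(M) = [C(2,1)·p^1·(1−p)] / p^2 = 2·(1−p)/p = 100.000/92.939 = 1.0760
(1−p)/p = 1.0760/2 = 0.5380  ⇒  p = 1/(1 + 0.5380) = 0.6502
Ri-150: 65.0%, Ri-152: 35.0%.

35.0%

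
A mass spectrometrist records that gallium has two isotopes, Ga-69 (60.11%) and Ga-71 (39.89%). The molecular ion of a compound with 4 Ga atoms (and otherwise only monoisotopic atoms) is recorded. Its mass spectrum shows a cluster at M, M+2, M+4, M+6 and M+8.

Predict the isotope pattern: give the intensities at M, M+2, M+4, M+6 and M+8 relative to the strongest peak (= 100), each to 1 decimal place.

The 4 Ga atoms are independent, so intensities follow the terms of (0.6011 + 0.3989)^4.
P(M) = 0.6011^4 = 0.130553
P(M+2) = 4 × 0.6011^3 × 0.3989^1 = 0.346549
P(M+4) = 6 × 0.6011^2 × 0.3989^2 = 0.344963
P(M+6) = 4 × 0.6011^1 × 0.3989^3 = 0.152616
P(M+8) = 0.3989^4 = 0.025320
The M+2 peak is largest (0.346549); scaling to 100 gives 37.7 : 100.0 : 99.5 : 44.0 : 7.3.

37.7 : 100.0 : 99.5 : 44.0 : 7.3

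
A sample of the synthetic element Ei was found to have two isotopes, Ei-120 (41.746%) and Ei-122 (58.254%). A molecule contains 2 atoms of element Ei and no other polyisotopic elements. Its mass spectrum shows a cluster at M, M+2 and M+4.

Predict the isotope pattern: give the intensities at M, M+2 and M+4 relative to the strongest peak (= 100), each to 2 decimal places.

35.83 : 100.00 : 69.77

Each Ei atom is independently Ei-120 (p = 0.41746) or Ei-122 (q = 0.58254); the cluster is the binomial expansion (p + q)^2.
P(M) = 0.41746^2 = 0.174273
P(M+2) = 2 × 0.41746^1 × 0.58254^1 = 0.486374
P(M+4) = 0.58254^2 = 0.339353
The M+2 peak is largest (0.486374); scaling to 100 gives 35.83 : 100.00 : 69.77.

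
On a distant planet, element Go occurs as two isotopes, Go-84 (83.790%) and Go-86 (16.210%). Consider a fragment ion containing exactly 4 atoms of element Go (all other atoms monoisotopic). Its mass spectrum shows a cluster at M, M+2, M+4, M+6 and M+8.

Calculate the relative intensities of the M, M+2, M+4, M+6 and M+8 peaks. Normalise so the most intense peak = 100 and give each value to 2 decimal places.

Expanding (0.83790 + 0.16210)^4:
P(M) = 0.83790^4 = 0.492911
P(M+2) = 4 × 0.83790^3 × 0.16210^1 = 0.381434
P(M+4) = 6 × 0.83790^2 × 0.16210^2 = 0.110688
P(M+6) = 4 × 0.83790^1 × 0.16210^3 = 0.014276
P(M+8) = 0.16210^4 = 0.000690
The M peak is largest (0.492911); scaling to 100 gives 100.00 : 77.38 : 22.46 : 2.90 : 0.14.

100.00 : 77.38 : 22.46 : 2.90 : 0.14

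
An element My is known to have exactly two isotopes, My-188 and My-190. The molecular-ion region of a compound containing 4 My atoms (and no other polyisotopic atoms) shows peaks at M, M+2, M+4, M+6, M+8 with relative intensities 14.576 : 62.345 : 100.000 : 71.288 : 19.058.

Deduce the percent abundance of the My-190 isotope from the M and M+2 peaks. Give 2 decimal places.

If p is the fraction of My that is My-188, then I(M+2)/I(M) = [C(4,1)·p^3·(1−p)] / p^4 = 4·(1−p)/p = 62.345/14.576 = 4.2772
(1−p)/p = 4.2772/4 = 1.0693  ⇒  p = 1/(1 + 1.0693) = 0.4833
My-188: 48.33%, My-190: 51.67%.

51.67%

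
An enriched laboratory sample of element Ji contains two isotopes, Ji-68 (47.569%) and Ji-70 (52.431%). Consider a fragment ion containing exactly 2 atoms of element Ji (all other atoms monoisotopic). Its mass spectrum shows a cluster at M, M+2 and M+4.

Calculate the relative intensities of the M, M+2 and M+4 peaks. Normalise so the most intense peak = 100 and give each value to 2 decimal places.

Each Ji atom is independently Ji-68 (p = 0.47569) or Ji-70 (q = 0.52431); the cluster is the binomial expansion (p + q)^2.
P(M) = 0.47569^2 = 0.226281
P(M+2) = 2 × 0.47569^1 × 0.52431^1 = 0.498818
P(M+4) = 0.52431^2 = 0.274901
The M+2 peak is largest (0.498818); scaling to 100 gives 45.36 : 100.00 : 55.11.

45.36 : 100.00 : 55.11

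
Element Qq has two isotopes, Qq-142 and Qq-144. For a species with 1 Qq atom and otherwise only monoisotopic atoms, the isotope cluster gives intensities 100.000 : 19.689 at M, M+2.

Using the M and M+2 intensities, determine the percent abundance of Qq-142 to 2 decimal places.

83.55%

If p is the fraction of Qq that is Qq-142, then I(M+2)/I(M) = [C(1,1)·p^0·(1−p)] / p^1 = 1·(1−p)/p = 19.689/100.000 = 0.1969
(1−p)/p = 0.1969/1 = 0.1969  ⇒  p = 1/(1 + 0.1969) = 0.8355
Qq-142: 83.55%, Qq-144: 16.45%.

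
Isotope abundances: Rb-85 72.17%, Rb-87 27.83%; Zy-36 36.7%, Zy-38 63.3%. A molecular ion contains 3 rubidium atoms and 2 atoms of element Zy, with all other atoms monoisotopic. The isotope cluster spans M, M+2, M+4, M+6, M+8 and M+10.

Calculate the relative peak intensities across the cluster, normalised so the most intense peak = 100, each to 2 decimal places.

Rubidium pattern (n=3): 0.37589809 : 0.43485841 : 0.16768892 : 0.02155458
Element Zy pattern (n=2): 0.134689 : 0.464622 : 0.400689
Convolve the two distributions (both contribute in 2-u steps):
  M: 0.37589809×0.134689 = 0.050629
  M+2: 0.37589809×0.464622 + 0.43485841×0.134689 = 0.233221
  M+4: 0.37589809×0.400689 + 0.43485841×0.464622 + 0.16768892×0.134689 = 0.375249
  M+6: 0.43485841×0.400689 + 0.16768892×0.464622 + 0.02155458×0.134689 = 0.255058
  M+8: 0.16768892×0.400689 + 0.02155458×0.464622 = 0.077206
  M+10: 0.02155458×0.400689 = 0.008637
Scale to base peak (0.375249) = 100: 13.49 : 62.15 : 100.00 : 67.97 : 20.57 : 2.30

13.49 : 62.15 : 100.00 : 67.97 : 20.57 : 2.30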